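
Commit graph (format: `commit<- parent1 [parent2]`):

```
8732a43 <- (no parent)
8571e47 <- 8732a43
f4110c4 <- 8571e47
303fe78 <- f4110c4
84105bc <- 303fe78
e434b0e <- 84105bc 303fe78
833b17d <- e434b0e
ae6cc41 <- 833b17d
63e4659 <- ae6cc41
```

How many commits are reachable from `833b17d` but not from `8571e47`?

Reachable from 833b17d: {303fe78, 833b17d, 84105bc, 8571e47, 8732a43, e434b0e, f4110c4}.
Reachable from 8571e47: {8571e47, 8732a43}.
In 833b17d's history but not 8571e47's: {303fe78, 833b17d, 84105bc, e434b0e, f4110c4} — 5 commits.

5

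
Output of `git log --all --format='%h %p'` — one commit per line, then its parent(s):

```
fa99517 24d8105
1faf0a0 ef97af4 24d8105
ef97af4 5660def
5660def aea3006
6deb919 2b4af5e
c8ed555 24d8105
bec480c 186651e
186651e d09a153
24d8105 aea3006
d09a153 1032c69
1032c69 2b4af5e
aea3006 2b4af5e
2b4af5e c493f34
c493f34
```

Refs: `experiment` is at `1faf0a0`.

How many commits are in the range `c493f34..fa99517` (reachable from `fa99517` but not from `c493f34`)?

Reachable from fa99517: {24d8105, 2b4af5e, aea3006, c493f34, fa99517}.
Reachable from c493f34: {c493f34}.
In fa99517's history but not c493f34's: {24d8105, 2b4af5e, aea3006, fa99517} — 4 commits.

4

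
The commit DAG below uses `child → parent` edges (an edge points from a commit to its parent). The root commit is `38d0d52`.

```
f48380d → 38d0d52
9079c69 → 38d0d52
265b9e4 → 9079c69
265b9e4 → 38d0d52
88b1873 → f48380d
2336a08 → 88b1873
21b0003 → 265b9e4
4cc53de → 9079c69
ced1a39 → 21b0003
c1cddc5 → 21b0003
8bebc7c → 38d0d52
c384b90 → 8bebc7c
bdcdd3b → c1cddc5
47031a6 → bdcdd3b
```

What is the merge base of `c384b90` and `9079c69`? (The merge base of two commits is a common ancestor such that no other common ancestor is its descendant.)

38d0d52

Ancestors of c384b90: {38d0d52, 8bebc7c, c384b90}.
Ancestors of 9079c69: {38d0d52, 9079c69}.
Common ancestors: {38d0d52}.
The only common ancestor is 38d0d52, so it is the merge base.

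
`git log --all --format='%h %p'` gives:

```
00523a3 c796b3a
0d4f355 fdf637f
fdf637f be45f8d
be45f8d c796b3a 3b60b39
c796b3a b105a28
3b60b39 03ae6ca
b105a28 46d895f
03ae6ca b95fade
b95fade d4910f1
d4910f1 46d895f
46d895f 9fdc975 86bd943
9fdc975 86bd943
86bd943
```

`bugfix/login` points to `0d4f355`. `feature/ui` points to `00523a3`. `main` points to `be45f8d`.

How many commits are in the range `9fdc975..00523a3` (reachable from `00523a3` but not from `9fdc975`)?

Reachable from 00523a3: {00523a3, 46d895f, 86bd943, 9fdc975, b105a28, c796b3a}.
Reachable from 9fdc975: {86bd943, 9fdc975}.
In 00523a3's history but not 9fdc975's: {00523a3, 46d895f, b105a28, c796b3a} — 4 commits.

4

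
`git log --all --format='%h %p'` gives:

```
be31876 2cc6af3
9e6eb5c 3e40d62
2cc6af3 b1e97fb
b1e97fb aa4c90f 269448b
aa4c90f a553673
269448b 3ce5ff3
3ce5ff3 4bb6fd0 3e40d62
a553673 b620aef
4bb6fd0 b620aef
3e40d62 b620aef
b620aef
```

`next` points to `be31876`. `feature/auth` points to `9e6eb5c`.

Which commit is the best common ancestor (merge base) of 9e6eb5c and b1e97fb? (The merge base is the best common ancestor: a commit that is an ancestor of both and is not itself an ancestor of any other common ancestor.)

Ancestors of 9e6eb5c: {3e40d62, 9e6eb5c, b620aef}.
Ancestors of b1e97fb: {269448b, 3ce5ff3, 3e40d62, 4bb6fd0, a553673, aa4c90f, b1e97fb, b620aef}.
Common ancestors: {3e40d62, b620aef}.
Among these, 3e40d62 is not an ancestor of any other common ancestor — it is the merge base.

3e40d62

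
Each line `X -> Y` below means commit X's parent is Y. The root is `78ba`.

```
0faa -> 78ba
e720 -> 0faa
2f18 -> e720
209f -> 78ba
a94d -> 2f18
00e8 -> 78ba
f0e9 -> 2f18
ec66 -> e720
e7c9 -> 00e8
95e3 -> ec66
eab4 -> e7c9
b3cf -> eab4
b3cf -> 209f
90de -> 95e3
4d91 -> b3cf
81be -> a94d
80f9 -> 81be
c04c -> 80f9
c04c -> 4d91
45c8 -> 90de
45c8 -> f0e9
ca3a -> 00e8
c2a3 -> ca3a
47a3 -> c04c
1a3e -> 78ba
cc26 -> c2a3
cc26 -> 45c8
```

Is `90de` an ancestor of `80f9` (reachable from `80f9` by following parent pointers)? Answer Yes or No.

Ancestors of 80f9: {0faa, 2f18, 78ba, 80f9, 81be, a94d, e720}.
90de is not in that set, so it is not an ancestor of 80f9.

No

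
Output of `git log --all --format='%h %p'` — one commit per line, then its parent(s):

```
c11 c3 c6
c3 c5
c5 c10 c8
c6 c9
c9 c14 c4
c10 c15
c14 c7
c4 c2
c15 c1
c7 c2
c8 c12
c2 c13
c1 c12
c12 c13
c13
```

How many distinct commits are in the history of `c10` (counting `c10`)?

Walking parent pointers from c10: reachable set = {c1, c10, c12, c13, c15}.
That is 5 commits.

5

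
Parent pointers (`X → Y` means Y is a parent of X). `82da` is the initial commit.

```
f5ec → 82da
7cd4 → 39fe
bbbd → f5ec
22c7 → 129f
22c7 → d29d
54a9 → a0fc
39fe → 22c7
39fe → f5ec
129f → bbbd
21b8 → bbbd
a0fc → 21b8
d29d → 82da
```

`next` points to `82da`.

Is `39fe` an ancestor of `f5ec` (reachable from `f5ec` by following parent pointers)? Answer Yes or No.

Ancestors of f5ec: {82da, f5ec}.
39fe is not in that set, so it is not an ancestor of f5ec.

No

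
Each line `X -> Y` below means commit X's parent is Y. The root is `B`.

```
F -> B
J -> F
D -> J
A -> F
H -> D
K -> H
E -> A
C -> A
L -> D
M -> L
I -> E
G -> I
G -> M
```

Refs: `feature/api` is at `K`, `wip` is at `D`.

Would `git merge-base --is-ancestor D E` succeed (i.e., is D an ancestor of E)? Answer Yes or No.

Ancestors of E: {A, B, E, F}.
D is not in that set, so it is not an ancestor of E.

No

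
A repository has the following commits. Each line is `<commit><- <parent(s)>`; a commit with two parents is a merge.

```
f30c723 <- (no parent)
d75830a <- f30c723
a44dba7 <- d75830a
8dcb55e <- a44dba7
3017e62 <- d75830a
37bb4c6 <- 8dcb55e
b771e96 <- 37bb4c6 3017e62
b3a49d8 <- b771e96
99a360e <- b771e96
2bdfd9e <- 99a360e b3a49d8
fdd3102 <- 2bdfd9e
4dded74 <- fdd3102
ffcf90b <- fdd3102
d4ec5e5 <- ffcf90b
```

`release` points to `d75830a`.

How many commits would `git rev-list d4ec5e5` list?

Walking parent pointers from d4ec5e5: reachable set = {2bdfd9e, 3017e62, 37bb4c6, 8dcb55e, 99a360e, a44dba7, b3a49d8, b771e96, d4ec5e5, d75830a, f30c723, fdd3102, ffcf90b}.
That is 13 commits.

13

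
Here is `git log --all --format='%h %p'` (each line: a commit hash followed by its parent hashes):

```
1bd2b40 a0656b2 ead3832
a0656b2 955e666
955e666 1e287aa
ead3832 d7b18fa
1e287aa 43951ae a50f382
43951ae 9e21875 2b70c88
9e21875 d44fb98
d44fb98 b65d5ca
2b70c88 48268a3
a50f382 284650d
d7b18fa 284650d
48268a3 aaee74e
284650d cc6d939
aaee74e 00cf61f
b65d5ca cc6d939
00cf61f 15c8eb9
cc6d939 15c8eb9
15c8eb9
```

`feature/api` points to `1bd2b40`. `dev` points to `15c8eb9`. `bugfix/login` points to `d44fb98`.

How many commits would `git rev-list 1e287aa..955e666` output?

1

Reachable from 955e666: {00cf61f, 15c8eb9, 1e287aa, 284650d, 2b70c88, 43951ae, 48268a3, 955e666, 9e21875, a50f382, aaee74e, b65d5ca, cc6d939, d44fb98}.
Reachable from 1e287aa: {00cf61f, 15c8eb9, 1e287aa, 284650d, 2b70c88, 43951ae, 48268a3, 9e21875, a50f382, aaee74e, b65d5ca, cc6d939, d44fb98}.
In 955e666's history but not 1e287aa's: {955e666} — 1 commit.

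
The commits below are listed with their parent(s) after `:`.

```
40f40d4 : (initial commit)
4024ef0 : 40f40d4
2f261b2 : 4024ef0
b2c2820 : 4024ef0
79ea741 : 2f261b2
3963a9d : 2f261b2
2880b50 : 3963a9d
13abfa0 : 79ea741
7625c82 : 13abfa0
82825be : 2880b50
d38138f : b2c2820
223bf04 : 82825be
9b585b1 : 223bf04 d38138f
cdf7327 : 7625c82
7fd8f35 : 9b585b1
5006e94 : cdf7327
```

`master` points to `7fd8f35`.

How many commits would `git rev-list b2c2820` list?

3

Walking parent pointers from b2c2820: reachable set = {4024ef0, 40f40d4, b2c2820}.
That is 3 commits.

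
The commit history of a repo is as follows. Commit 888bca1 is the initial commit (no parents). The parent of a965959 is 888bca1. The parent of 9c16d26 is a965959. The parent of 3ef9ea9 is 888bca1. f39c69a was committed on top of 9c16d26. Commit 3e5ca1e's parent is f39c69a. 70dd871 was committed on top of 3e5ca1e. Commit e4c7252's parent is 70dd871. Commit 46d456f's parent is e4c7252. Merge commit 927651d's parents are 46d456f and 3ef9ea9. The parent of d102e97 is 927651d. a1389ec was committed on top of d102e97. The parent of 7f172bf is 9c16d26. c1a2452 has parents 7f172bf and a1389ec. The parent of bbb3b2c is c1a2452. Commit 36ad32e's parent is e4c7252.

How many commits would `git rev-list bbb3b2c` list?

Walking parent pointers from bbb3b2c: reachable set = {3e5ca1e, 3ef9ea9, 46d456f, 70dd871, 7f172bf, 888bca1, 927651d, 9c16d26, a1389ec, a965959, bbb3b2c, c1a2452, d102e97, e4c7252, f39c69a}.
That is 15 commits.

15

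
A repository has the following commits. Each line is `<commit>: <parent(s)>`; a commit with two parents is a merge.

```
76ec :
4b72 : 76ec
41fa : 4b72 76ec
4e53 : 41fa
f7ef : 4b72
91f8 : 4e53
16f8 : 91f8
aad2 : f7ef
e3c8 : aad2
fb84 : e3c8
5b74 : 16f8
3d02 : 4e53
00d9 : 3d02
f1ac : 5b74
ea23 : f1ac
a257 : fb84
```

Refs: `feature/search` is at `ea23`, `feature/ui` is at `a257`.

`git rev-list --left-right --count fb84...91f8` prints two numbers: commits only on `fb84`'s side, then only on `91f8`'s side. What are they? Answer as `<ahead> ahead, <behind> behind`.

Reachable from fb84: {4b72, 76ec, aad2, e3c8, f7ef, fb84}.
Reachable from 91f8: {41fa, 4b72, 4e53, 76ec, 91f8}.
Only in fb84's history (ahead): {aad2, e3c8, f7ef, fb84} — 4.
Only in 91f8's history (behind): {41fa, 4e53, 91f8} — 3.

4 ahead, 3 behind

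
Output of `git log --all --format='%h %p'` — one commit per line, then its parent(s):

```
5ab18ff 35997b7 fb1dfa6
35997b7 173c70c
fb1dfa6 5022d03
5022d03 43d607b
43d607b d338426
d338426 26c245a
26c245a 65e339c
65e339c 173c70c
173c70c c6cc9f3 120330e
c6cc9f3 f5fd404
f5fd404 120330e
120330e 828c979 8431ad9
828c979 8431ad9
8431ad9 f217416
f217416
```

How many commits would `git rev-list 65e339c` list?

Walking parent pointers from 65e339c: reachable set = {120330e, 173c70c, 65e339c, 828c979, 8431ad9, c6cc9f3, f217416, f5fd404}.
That is 8 commits.

8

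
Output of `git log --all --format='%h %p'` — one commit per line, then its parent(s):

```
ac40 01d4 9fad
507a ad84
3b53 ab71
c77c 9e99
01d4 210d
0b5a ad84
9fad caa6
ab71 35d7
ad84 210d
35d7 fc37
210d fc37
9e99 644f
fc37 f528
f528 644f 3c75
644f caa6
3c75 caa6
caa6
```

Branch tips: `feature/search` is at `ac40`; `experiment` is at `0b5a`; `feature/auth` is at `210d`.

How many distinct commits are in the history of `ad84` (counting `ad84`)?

Walking parent pointers from ad84: reachable set = {210d, 3c75, 644f, ad84, caa6, f528, fc37}.
That is 7 commits.

7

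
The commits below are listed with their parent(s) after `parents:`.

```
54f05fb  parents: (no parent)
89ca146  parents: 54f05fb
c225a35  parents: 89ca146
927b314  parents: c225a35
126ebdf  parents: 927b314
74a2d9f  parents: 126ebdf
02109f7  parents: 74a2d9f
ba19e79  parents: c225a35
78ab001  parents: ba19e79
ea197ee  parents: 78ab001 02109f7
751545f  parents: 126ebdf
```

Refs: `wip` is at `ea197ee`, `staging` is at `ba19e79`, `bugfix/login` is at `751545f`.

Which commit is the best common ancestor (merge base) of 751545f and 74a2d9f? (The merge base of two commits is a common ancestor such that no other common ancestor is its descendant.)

Ancestors of 751545f: {126ebdf, 54f05fb, 751545f, 89ca146, 927b314, c225a35}.
Ancestors of 74a2d9f: {126ebdf, 54f05fb, 74a2d9f, 89ca146, 927b314, c225a35}.
Common ancestors: {126ebdf, 54f05fb, 89ca146, 927b314, c225a35}.
Among these, 126ebdf is not an ancestor of any other common ancestor — it is the merge base.

126ebdf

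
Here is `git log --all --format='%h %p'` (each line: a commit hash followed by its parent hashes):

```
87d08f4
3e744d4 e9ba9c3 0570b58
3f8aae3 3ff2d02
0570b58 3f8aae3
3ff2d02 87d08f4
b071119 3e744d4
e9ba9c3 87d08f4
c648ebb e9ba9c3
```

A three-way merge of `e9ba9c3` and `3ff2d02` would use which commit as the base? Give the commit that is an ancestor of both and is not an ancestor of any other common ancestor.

87d08f4

Ancestors of e9ba9c3: {87d08f4, e9ba9c3}.
Ancestors of 3ff2d02: {3ff2d02, 87d08f4}.
Common ancestors: {87d08f4}.
The only common ancestor is 87d08f4, so it is the merge base.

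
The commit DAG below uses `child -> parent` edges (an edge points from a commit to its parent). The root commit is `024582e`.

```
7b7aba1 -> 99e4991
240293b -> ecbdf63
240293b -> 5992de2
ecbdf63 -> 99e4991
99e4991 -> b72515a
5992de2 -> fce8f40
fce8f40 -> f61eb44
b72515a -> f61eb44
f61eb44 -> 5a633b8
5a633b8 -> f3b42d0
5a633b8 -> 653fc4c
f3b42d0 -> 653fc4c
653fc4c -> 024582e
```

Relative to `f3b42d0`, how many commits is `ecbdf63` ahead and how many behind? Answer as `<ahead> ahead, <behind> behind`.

Reachable from ecbdf63: {024582e, 5a633b8, 653fc4c, 99e4991, b72515a, ecbdf63, f3b42d0, f61eb44}.
Reachable from f3b42d0: {024582e, 653fc4c, f3b42d0}.
Only in ecbdf63's history (ahead): {5a633b8, 99e4991, b72515a, ecbdf63, f61eb44} — 5.
Only in f3b42d0's history (behind): {} — 0.

5 ahead, 0 behind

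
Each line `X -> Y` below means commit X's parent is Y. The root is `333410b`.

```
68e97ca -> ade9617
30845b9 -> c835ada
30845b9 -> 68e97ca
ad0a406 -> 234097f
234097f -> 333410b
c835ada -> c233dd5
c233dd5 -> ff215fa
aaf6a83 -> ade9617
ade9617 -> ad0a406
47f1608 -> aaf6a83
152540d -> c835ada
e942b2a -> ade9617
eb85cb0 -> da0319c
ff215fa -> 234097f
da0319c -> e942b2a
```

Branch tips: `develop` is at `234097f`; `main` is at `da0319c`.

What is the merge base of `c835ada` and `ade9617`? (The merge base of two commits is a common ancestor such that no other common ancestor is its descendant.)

Ancestors of c835ada: {234097f, 333410b, c233dd5, c835ada, ff215fa}.
Ancestors of ade9617: {234097f, 333410b, ad0a406, ade9617}.
Common ancestors: {234097f, 333410b}.
Among these, 234097f is not an ancestor of any other common ancestor — it is the merge base.

234097f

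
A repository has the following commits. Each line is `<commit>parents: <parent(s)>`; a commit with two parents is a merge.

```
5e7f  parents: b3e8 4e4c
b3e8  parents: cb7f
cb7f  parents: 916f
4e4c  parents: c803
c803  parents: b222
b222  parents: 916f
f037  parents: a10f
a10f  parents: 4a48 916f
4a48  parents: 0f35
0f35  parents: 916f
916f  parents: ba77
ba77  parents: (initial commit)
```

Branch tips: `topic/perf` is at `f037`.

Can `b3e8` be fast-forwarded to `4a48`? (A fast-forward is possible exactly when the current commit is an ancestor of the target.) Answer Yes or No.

A fast-forward from b3e8 to 4a48 is possible iff b3e8 is an ancestor of 4a48.
Ancestors of 4a48: {0f35, 4a48, 916f, ba77}.
b3e8 is not among them, so fast-forward is not possible.

No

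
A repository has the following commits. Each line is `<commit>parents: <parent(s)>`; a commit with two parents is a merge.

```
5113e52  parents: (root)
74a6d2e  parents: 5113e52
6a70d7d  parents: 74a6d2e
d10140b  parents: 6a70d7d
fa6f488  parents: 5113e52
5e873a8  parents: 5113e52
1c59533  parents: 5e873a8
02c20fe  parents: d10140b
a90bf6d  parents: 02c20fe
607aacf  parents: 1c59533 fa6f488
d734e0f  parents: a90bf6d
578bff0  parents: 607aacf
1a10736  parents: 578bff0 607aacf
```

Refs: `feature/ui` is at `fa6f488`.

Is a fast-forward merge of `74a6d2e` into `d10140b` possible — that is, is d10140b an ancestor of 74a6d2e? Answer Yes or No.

No

A fast-forward from d10140b to 74a6d2e is possible iff d10140b is an ancestor of 74a6d2e.
Ancestors of 74a6d2e: {5113e52, 74a6d2e}.
d10140b is not among them, so fast-forward is not possible.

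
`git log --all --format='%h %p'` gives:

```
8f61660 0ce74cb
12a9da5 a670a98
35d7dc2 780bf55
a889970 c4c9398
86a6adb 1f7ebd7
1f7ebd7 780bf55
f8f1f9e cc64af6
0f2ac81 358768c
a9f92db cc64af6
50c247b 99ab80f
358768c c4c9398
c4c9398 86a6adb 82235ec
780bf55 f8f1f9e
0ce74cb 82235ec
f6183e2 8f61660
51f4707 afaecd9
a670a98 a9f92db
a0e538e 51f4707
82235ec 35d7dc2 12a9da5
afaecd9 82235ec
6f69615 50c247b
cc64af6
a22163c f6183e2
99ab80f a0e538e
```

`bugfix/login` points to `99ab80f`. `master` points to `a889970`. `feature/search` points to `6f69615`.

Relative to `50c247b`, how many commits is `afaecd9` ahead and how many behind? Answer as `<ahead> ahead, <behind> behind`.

Reachable from afaecd9: {12a9da5, 35d7dc2, 780bf55, 82235ec, a670a98, a9f92db, afaecd9, cc64af6, f8f1f9e}.
Reachable from 50c247b: {12a9da5, 35d7dc2, 50c247b, 51f4707, 780bf55, 82235ec, 99ab80f, a0e538e, a670a98, a9f92db, afaecd9, cc64af6, f8f1f9e}.
Only in afaecd9's history (ahead): {} — 0.
Only in 50c247b's history (behind): {50c247b, 51f4707, 99ab80f, a0e538e} — 4.

0 ahead, 4 behind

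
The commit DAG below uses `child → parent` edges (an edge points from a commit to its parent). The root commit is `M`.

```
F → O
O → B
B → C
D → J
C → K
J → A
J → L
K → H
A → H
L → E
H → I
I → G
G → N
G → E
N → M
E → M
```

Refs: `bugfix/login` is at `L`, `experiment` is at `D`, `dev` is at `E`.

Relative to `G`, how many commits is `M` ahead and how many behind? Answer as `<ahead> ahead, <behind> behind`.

Reachable from M: {M}.
Reachable from G: {E, G, M, N}.
Only in M's history (ahead): {} — 0.
Only in G's history (behind): {E, G, N} — 3.

0 ahead, 3 behind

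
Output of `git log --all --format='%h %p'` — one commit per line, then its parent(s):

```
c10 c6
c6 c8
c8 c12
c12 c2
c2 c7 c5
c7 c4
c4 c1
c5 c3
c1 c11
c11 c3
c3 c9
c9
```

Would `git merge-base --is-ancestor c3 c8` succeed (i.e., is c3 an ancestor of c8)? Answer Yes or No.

Yes

Ancestors of c8 (commits reachable by following parents): {c1, c11, c12, c2, c3, c4, c5, c7, c8, c9}.
c3 is in that set, so it is an ancestor of c8.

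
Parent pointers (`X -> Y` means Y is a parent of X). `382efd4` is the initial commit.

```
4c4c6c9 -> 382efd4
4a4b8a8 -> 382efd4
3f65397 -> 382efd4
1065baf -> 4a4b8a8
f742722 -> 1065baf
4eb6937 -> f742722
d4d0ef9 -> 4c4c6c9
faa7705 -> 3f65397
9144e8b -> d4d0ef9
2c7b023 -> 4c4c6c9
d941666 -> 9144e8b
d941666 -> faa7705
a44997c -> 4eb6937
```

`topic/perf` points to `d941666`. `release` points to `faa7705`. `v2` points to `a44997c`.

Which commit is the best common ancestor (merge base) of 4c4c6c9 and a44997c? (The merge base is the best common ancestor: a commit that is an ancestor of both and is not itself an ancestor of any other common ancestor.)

382efd4

Ancestors of 4c4c6c9: {382efd4, 4c4c6c9}.
Ancestors of a44997c: {1065baf, 382efd4, 4a4b8a8, 4eb6937, a44997c, f742722}.
Common ancestors: {382efd4}.
The only common ancestor is 382efd4, so it is the merge base.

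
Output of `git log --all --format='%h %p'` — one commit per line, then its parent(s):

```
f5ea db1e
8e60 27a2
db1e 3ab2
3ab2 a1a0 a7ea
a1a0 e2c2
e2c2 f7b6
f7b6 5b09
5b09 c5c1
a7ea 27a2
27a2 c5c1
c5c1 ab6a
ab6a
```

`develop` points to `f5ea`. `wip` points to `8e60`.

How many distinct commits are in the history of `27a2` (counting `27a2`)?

3

Walking parent pointers from 27a2: reachable set = {27a2, ab6a, c5c1}.
That is 3 commits.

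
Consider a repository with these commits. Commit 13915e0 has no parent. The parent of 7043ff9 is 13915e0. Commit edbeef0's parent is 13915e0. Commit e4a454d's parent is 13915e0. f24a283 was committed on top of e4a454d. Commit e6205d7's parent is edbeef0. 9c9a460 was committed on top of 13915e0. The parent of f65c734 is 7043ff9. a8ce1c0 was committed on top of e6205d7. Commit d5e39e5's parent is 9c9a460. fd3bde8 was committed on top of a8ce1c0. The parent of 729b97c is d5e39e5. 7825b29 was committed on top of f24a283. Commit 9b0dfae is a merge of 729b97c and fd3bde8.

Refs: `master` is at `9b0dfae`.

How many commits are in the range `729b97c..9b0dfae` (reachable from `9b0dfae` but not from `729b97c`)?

Reachable from 9b0dfae: {13915e0, 729b97c, 9b0dfae, 9c9a460, a8ce1c0, d5e39e5, e6205d7, edbeef0, fd3bde8}.
Reachable from 729b97c: {13915e0, 729b97c, 9c9a460, d5e39e5}.
In 9b0dfae's history but not 729b97c's: {9b0dfae, a8ce1c0, e6205d7, edbeef0, fd3bde8} — 5 commits.

5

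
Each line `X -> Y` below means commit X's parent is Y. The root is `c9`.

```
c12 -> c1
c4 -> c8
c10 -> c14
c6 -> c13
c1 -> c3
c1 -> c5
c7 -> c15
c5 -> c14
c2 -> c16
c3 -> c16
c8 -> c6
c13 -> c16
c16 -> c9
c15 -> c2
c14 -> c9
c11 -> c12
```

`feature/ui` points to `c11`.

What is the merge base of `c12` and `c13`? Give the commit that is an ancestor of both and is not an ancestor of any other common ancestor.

Ancestors of c12: {c1, c12, c14, c16, c3, c5, c9}.
Ancestors of c13: {c13, c16, c9}.
Common ancestors: {c16, c9}.
Among these, c16 is not an ancestor of any other common ancestor — it is the merge base.

c16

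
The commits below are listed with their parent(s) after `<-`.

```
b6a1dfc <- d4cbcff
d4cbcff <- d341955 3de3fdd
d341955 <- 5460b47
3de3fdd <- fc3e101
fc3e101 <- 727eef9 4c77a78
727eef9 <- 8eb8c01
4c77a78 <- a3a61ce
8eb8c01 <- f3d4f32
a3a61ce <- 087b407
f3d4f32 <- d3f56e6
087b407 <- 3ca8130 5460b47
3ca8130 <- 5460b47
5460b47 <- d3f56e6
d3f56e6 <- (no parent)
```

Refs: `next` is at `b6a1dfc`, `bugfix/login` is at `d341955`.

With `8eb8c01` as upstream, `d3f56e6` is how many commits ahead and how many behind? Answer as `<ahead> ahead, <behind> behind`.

Reachable from d3f56e6: {d3f56e6}.
Reachable from 8eb8c01: {8eb8c01, d3f56e6, f3d4f32}.
Only in d3f56e6's history (ahead): {} — 0.
Only in 8eb8c01's history (behind): {8eb8c01, f3d4f32} — 2.

0 ahead, 2 behind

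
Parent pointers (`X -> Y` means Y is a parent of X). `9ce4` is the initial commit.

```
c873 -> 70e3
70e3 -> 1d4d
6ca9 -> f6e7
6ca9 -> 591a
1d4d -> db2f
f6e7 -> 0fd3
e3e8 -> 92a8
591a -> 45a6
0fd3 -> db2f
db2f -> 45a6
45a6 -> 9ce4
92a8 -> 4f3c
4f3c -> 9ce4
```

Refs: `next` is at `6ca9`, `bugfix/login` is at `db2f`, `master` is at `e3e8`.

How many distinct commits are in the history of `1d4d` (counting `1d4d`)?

4

Walking parent pointers from 1d4d: reachable set = {1d4d, 45a6, 9ce4, db2f}.
That is 4 commits.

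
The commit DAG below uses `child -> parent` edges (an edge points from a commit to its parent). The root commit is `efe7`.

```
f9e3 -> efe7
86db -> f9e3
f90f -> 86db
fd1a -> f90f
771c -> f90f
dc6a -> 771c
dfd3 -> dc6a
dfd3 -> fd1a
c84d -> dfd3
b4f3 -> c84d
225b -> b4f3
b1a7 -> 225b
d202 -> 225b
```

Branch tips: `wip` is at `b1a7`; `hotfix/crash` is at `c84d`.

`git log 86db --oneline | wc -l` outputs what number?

3

Walking parent pointers from 86db: reachable set = {86db, efe7, f9e3}.
That is 3 commits.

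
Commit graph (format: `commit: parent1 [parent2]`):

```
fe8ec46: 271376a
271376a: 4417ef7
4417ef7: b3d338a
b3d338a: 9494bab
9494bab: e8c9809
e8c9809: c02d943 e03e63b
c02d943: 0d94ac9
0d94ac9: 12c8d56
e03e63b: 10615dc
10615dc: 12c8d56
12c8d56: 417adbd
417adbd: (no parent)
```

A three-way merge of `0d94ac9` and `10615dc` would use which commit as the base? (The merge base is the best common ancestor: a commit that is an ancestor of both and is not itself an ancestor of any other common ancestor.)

Ancestors of 0d94ac9: {0d94ac9, 12c8d56, 417adbd}.
Ancestors of 10615dc: {10615dc, 12c8d56, 417adbd}.
Common ancestors: {12c8d56, 417adbd}.
Among these, 12c8d56 is not an ancestor of any other common ancestor — it is the merge base.

12c8d56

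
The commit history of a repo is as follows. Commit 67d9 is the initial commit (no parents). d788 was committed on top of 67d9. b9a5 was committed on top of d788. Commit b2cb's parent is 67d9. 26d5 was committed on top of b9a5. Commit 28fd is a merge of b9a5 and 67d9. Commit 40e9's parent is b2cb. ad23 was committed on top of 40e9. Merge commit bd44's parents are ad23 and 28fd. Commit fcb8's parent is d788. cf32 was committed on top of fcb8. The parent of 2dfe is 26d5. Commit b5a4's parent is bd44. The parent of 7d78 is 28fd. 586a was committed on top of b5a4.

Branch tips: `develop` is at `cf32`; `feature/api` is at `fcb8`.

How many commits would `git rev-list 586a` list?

Walking parent pointers from 586a: reachable set = {28fd, 40e9, 586a, 67d9, ad23, b2cb, b5a4, b9a5, bd44, d788}.
That is 10 commits.

10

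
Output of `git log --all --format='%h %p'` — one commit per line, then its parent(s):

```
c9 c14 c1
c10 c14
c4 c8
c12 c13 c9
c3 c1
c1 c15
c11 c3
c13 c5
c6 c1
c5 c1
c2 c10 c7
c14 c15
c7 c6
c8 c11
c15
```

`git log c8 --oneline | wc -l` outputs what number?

5

Walking parent pointers from c8: reachable set = {c1, c11, c15, c3, c8}.
That is 5 commits.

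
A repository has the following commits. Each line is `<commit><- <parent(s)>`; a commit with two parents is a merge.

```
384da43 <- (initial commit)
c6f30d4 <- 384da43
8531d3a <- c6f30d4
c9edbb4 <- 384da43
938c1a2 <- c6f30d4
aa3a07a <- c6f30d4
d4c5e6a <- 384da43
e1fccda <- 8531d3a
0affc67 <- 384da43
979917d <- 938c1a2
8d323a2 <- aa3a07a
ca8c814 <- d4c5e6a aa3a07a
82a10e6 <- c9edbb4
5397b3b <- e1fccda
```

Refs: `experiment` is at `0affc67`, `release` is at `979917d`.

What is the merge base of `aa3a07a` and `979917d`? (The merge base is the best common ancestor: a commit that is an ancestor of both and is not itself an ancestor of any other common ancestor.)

c6f30d4

Ancestors of aa3a07a: {384da43, aa3a07a, c6f30d4}.
Ancestors of 979917d: {384da43, 938c1a2, 979917d, c6f30d4}.
Common ancestors: {384da43, c6f30d4}.
Among these, c6f30d4 is not an ancestor of any other common ancestor — it is the merge base.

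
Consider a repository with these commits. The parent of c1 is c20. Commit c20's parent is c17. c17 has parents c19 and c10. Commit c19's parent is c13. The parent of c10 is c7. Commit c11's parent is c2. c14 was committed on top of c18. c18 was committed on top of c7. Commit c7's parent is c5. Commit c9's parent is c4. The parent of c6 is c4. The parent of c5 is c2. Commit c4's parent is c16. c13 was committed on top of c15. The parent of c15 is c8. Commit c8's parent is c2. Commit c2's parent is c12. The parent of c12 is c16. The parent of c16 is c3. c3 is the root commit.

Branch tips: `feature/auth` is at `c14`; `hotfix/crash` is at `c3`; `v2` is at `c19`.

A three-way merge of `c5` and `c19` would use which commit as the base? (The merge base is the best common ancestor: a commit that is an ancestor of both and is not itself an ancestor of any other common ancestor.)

Ancestors of c5: {c12, c16, c2, c3, c5}.
Ancestors of c19: {c12, c13, c15, c16, c19, c2, c3, c8}.
Common ancestors: {c12, c16, c2, c3}.
Among these, c2 is not an ancestor of any other common ancestor — it is the merge base.

c2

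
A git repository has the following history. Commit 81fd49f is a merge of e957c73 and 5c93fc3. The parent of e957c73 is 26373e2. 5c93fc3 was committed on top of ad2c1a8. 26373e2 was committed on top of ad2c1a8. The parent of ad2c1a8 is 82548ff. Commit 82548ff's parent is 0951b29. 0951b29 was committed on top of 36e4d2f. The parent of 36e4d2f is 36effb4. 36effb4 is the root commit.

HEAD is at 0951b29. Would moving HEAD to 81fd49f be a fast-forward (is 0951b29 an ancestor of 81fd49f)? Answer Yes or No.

Yes

A fast-forward from 0951b29 to 81fd49f is possible iff 0951b29 is an ancestor of 81fd49f.
Ancestors of 81fd49f: {0951b29, 26373e2, 36e4d2f, 36effb4, 5c93fc3, 81fd49f, 82548ff, ad2c1a8, e957c73}.
0951b29 is among them, so fast-forward is possible.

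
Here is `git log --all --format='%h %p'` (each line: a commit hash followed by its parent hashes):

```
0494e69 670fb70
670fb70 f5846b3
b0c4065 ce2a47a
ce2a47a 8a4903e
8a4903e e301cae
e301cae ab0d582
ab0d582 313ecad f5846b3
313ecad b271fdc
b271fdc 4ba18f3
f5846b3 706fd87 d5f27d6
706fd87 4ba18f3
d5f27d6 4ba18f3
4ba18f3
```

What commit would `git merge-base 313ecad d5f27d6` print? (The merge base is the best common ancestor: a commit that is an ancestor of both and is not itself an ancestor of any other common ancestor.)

4ba18f3

Ancestors of 313ecad: {313ecad, 4ba18f3, b271fdc}.
Ancestors of d5f27d6: {4ba18f3, d5f27d6}.
Common ancestors: {4ba18f3}.
The only common ancestor is 4ba18f3, so it is the merge base.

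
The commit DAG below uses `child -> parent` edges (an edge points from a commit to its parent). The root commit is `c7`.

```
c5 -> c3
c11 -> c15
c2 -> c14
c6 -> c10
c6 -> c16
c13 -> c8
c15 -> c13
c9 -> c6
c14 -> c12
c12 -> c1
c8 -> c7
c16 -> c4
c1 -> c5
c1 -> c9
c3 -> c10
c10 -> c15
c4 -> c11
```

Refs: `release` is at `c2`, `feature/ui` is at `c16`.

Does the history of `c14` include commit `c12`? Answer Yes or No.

Yes

Ancestors of c14 (commits reachable by following parents): {c1, c10, c11, c12, c13, c14, c15, c16, c3, c4, c5, c6, c7, c8, c9}.
c12 is in that set, so it is an ancestor of c14.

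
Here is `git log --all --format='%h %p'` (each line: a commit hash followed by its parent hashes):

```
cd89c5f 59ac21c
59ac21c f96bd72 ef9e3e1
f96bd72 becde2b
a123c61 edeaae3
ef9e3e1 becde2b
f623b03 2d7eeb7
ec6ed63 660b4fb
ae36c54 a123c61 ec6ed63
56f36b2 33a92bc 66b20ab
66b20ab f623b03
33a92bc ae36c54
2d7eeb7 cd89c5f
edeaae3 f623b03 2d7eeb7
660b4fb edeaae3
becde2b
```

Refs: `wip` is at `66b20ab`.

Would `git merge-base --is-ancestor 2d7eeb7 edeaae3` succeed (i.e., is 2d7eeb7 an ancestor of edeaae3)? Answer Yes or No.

Yes

Ancestors of edeaae3 (commits reachable by following parents): {2d7eeb7, 59ac21c, becde2b, cd89c5f, edeaae3, ef9e3e1, f623b03, f96bd72}.
2d7eeb7 is in that set, so it is an ancestor of edeaae3.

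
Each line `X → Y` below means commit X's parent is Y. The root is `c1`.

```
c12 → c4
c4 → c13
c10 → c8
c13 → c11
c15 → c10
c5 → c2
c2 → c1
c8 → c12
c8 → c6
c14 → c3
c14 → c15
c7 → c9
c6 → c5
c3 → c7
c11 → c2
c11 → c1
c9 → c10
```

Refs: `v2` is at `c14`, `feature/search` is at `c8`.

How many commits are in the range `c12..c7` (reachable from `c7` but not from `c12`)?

Reachable from c7: {c1, c10, c11, c12, c13, c2, c4, c5, c6, c7, c8, c9}.
Reachable from c12: {c1, c11, c12, c13, c2, c4}.
In c7's history but not c12's: {c10, c5, c6, c7, c8, c9} — 6 commits.

6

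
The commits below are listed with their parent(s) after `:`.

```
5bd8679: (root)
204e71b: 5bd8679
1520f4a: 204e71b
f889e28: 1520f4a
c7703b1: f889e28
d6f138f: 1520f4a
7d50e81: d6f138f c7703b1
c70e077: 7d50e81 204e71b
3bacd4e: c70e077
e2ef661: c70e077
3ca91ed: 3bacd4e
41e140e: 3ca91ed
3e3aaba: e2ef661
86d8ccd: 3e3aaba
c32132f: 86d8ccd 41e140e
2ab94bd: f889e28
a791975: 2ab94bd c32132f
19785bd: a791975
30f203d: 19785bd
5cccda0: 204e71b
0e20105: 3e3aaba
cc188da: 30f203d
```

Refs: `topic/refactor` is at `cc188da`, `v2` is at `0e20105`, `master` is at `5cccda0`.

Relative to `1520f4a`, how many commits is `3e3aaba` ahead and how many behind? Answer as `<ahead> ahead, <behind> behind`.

7 ahead, 0 behind

Reachable from 3e3aaba: {1520f4a, 204e71b, 3e3aaba, 5bd8679, 7d50e81, c70e077, c7703b1, d6f138f, e2ef661, f889e28}.
Reachable from 1520f4a: {1520f4a, 204e71b, 5bd8679}.
Only in 3e3aaba's history (ahead): {3e3aaba, 7d50e81, c70e077, c7703b1, d6f138f, e2ef661, f889e28} — 7.
Only in 1520f4a's history (behind): {} — 0.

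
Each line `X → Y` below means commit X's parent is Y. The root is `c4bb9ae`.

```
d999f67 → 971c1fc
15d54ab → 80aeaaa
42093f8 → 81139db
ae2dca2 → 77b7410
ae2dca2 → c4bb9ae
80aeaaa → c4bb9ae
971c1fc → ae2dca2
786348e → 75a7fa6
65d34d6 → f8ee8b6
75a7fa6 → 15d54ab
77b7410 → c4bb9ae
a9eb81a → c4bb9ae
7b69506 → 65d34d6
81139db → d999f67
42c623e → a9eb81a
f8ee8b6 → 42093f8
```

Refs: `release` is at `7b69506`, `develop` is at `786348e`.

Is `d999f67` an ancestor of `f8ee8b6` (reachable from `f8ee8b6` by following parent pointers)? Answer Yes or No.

Yes

Ancestors of f8ee8b6 (commits reachable by following parents): {42093f8, 77b7410, 81139db, 971c1fc, ae2dca2, c4bb9ae, d999f67, f8ee8b6}.
d999f67 is in that set, so it is an ancestor of f8ee8b6.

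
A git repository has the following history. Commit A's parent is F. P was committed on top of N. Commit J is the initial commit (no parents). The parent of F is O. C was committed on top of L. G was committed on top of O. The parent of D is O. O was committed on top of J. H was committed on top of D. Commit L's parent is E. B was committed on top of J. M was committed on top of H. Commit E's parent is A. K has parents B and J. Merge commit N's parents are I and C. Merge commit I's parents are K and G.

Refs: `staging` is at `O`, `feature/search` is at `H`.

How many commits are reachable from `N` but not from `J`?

11

Reachable from N: {A, B, C, E, F, G, I, J, K, L, N, O}.
Reachable from J: {J}.
In N's history but not J's: {A, B, C, E, F, G, I, K, L, N, O} — 11 commits.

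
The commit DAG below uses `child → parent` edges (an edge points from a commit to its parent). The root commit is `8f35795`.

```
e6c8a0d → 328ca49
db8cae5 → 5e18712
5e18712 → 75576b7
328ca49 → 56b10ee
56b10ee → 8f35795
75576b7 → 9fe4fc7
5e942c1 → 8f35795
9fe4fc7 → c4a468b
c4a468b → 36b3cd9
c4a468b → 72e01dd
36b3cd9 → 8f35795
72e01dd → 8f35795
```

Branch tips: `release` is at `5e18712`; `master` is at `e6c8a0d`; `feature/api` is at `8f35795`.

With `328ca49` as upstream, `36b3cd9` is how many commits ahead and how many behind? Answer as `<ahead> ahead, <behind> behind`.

1 ahead, 2 behind

Reachable from 36b3cd9: {36b3cd9, 8f35795}.
Reachable from 328ca49: {328ca49, 56b10ee, 8f35795}.
Only in 36b3cd9's history (ahead): {36b3cd9} — 1.
Only in 328ca49's history (behind): {328ca49, 56b10ee} — 2.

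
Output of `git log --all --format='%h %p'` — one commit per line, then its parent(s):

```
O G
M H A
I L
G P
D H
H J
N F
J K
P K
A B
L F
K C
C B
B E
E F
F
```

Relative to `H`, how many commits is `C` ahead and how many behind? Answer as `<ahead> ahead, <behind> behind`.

0 ahead, 3 behind

Reachable from C: {B, C, E, F}.
Reachable from H: {B, C, E, F, H, J, K}.
Only in C's history (ahead): {} — 0.
Only in H's history (behind): {H, J, K} — 3.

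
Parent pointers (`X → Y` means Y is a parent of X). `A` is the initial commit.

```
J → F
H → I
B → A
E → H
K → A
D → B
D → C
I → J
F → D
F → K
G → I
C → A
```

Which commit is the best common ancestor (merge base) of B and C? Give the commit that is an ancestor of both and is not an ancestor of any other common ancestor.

Ancestors of B: {A, B}.
Ancestors of C: {A, C}.
Common ancestors: {A}.
The only common ancestor is A, so it is the merge base.

A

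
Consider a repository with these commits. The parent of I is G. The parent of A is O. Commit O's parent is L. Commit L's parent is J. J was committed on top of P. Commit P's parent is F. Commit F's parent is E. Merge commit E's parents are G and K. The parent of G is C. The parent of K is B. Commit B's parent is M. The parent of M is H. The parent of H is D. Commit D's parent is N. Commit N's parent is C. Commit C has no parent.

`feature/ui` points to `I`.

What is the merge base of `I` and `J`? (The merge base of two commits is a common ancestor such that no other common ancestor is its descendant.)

G

Ancestors of I: {C, G, I}.
Ancestors of J: {B, C, D, E, F, G, H, J, K, M, N, P}.
Common ancestors: {C, G}.
Among these, G is not an ancestor of any other common ancestor — it is the merge base.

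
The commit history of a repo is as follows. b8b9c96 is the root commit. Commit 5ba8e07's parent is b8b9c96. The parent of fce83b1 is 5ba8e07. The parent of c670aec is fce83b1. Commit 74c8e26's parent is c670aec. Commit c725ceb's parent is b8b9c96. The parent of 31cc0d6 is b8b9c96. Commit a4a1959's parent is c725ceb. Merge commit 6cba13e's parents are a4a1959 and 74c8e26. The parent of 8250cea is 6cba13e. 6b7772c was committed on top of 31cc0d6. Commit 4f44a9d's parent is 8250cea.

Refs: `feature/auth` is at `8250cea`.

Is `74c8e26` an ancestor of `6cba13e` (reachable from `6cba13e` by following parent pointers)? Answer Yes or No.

Ancestors of 6cba13e (commits reachable by following parents): {5ba8e07, 6cba13e, 74c8e26, a4a1959, b8b9c96, c670aec, c725ceb, fce83b1}.
74c8e26 is in that set, so it is an ancestor of 6cba13e.

Yes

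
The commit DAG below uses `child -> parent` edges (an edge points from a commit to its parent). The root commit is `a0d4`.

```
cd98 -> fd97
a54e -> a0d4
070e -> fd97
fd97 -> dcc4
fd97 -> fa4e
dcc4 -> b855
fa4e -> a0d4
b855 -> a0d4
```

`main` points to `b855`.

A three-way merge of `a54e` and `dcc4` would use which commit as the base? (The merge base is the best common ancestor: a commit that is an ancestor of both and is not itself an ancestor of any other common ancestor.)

Ancestors of a54e: {a0d4, a54e}.
Ancestors of dcc4: {a0d4, b855, dcc4}.
Common ancestors: {a0d4}.
The only common ancestor is a0d4, so it is the merge base.

a0d4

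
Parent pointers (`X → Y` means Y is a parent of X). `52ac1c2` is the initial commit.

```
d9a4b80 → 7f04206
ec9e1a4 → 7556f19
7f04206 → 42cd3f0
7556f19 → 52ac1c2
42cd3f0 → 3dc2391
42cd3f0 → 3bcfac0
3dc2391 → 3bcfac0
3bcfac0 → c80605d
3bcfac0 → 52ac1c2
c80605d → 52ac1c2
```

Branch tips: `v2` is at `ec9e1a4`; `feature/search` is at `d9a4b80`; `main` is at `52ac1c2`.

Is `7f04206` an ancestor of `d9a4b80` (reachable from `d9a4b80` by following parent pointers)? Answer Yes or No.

Ancestors of d9a4b80 (commits reachable by following parents): {3bcfac0, 3dc2391, 42cd3f0, 52ac1c2, 7f04206, c80605d, d9a4b80}.
7f04206 is in that set, so it is an ancestor of d9a4b80.

Yes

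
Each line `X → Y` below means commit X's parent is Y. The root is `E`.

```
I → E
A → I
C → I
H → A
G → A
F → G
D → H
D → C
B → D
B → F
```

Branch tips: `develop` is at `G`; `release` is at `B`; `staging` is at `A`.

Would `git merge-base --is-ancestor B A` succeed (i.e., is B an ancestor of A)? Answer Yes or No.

Ancestors of A: {A, E, I}.
B is not in that set, so it is not an ancestor of A.

No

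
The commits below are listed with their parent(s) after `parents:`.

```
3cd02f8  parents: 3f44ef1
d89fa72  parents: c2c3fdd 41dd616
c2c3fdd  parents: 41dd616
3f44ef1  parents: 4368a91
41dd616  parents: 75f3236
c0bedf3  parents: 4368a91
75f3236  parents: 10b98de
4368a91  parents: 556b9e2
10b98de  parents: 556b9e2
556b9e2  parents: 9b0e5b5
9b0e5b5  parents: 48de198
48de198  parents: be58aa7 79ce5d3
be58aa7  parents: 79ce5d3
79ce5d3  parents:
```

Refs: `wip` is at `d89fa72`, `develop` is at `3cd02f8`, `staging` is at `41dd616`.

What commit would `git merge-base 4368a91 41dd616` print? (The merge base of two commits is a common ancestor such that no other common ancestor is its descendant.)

Ancestors of 4368a91: {4368a91, 48de198, 556b9e2, 79ce5d3, 9b0e5b5, be58aa7}.
Ancestors of 41dd616: {10b98de, 41dd616, 48de198, 556b9e2, 75f3236, 79ce5d3, 9b0e5b5, be58aa7}.
Common ancestors: {48de198, 556b9e2, 79ce5d3, 9b0e5b5, be58aa7}.
Among these, 556b9e2 is not an ancestor of any other common ancestor — it is the merge base.

556b9e2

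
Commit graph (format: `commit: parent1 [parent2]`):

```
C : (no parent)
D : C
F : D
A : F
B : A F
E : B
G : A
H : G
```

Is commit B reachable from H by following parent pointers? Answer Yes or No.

Ancestors of H: {A, C, D, F, G, H}.
B is not in that set, so it is not an ancestor of H.

No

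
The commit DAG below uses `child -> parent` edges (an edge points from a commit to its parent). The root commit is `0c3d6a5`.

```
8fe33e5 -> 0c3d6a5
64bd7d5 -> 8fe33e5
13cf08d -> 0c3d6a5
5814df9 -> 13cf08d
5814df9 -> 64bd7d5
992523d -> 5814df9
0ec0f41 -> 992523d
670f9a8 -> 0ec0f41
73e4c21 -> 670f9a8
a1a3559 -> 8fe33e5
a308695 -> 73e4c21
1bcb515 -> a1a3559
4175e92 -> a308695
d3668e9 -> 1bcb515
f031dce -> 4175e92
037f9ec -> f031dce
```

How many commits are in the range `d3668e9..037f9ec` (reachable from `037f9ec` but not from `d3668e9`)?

Reachable from 037f9ec: {037f9ec, 0c3d6a5, 0ec0f41, 13cf08d, 4175e92, 5814df9, 64bd7d5, 670f9a8, 73e4c21, 8fe33e5, 992523d, a308695, f031dce}.
Reachable from d3668e9: {0c3d6a5, 1bcb515, 8fe33e5, a1a3559, d3668e9}.
In 037f9ec's history but not d3668e9's: {037f9ec, 0ec0f41, 13cf08d, 4175e92, 5814df9, 64bd7d5, 670f9a8, 73e4c21, 992523d, a308695, f031dce} — 11 commits.

11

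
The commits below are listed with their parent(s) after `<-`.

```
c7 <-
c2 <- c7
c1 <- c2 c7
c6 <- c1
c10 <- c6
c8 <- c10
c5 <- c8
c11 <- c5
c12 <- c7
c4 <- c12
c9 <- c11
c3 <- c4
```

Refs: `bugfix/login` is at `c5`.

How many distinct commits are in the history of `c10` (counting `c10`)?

Walking parent pointers from c10: reachable set = {c1, c10, c2, c6, c7}.
That is 5 commits.

5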